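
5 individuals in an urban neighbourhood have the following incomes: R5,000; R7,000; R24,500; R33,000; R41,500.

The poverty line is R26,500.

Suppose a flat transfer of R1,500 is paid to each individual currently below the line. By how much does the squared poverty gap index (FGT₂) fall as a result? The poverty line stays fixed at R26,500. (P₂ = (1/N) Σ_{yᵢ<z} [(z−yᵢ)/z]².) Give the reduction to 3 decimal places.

Before: below the line — R5,000, R7,000, R24,500; squared poverty gap index (FGT₂) = 0.24108.
After the R1,500 transfer: below the line — R6,500, R8,500, R26,000; squared poverty gap index (FGT₂) = 0.20627.
Reduction = 0.24108 − 0.20627 = 0.035.

0.035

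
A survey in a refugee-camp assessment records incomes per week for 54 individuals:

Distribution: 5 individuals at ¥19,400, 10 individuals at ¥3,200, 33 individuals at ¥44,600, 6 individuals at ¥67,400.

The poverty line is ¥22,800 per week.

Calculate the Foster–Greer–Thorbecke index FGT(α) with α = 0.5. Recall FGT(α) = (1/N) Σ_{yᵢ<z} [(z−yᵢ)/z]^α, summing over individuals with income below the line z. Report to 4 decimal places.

0.2075

Below the line: 10×¥3,200, 5×¥19,400 (q = 15 of N = 54).
Gap ratios (z−y)/z: (22800−3200)/22800 = 0.8596 (×10); (22800−19400)/22800 = 0.1491 (×5).
Raised to α = 0.5: 0.92717 (×10); 0.38616 (×5).
Sum = 11.202548; FGT(0.5) = 11.202548 / 54 = 0.2075.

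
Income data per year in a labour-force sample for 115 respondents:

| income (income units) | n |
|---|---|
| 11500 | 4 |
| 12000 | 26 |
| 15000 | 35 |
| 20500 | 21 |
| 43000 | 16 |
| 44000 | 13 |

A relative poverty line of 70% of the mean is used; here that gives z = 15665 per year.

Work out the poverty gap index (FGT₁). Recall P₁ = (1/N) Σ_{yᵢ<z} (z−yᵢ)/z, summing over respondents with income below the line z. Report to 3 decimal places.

Below the line: 4×11500, 26×12000, 35×15000 (q = 65 of N = 115).
Gap ratios (z−y)/z: (15665−11500)/15665 = 0.2659 (×4); (15665−12000)/15665 = 0.2340 (×26); (15665−15000)/15665 = 0.0425 (×35).
Σ = 8.632301. Dividing by the full population N = 115 gives P₁ = 0.075.

0.075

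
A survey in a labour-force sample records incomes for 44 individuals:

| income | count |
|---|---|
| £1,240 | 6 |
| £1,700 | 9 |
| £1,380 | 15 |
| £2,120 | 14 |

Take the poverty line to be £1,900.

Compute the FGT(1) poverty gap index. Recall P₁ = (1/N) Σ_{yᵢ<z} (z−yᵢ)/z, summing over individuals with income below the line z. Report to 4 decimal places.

Below the line: 6×£1,240, 15×£1,380, 9×£1,700 (q = 30 of N = 44).
Normalized shortfalls: (1900−1240)/1900 = 0.3474 (×6); (1900−1380)/1900 = 0.2737 (×15); (1900−1700)/1900 = 0.1053 (×9).
Sum of shortfalls = 7.136842; P₁ averages over all N: 7.136842 / 44 = 0.1622.

0.1622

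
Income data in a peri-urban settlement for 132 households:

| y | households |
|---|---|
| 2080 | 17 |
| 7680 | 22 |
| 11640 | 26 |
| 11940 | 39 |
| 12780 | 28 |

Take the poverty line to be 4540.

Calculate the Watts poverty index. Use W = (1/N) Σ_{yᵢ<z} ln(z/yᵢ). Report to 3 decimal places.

Below z: 17×2080 (q = 17 of N = 132).
ln(z/y) terms: ln(4540/2080) = 0.7806 (×17).
W = 13.269505 / 132 = 0.101.

0.101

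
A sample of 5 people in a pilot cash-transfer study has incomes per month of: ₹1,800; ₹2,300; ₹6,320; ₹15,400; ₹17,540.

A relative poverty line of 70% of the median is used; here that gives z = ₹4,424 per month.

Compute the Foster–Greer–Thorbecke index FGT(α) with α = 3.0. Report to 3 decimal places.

0.064

Below z: ₹1,800, ₹2,300 (q = 2 of N = 5).
Relative gaps: (4424−1800)/4424 = 0.5931; (4424−2300)/4424 = 0.4801.
Raised to α = 3.0: 0.20866; 0.11067.
Sum = 0.319330; FGT(3.0) = 0.319330 / 5 = 0.064.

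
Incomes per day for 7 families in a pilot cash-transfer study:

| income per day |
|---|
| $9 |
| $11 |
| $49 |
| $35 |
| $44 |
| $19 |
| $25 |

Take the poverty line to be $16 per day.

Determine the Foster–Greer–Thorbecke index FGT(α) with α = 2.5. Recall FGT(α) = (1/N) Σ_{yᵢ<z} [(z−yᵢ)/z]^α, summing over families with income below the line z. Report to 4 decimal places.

0.0259

Poor units: $9, $11 (q = 2 of N = 7).
Gap ratios (z−y)/z: (16−9)/16 = 0.4375; (16−11)/16 = 0.3125.
Raised to α = 2.5: 0.12660; 0.05459.
Sum = 0.181195; FGT(2.5) = 0.181195 / 7 = 0.0259.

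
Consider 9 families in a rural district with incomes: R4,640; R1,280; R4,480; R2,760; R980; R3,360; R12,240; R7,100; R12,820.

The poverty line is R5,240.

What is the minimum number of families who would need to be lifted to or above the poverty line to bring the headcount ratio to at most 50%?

2

Currently q = 6 of N = 9 are below the line (H = 0.667).
A headcount ratio of at most 50% allows at most ⌊0.50 × 9⌋ = 4 poor families.
So at least 6 − 4 = 2 must be lifted.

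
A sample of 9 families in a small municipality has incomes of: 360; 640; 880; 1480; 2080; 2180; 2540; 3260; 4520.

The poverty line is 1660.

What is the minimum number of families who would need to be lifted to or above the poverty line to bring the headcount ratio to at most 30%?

2

4 of the 9 families are poor, so H = 4/9 = 0.444.
A headcount ratio of at most 30% allows at most ⌊0.30 × 9⌋ = 2 poor families.
So at least 4 − 2 = 2 must be lifted.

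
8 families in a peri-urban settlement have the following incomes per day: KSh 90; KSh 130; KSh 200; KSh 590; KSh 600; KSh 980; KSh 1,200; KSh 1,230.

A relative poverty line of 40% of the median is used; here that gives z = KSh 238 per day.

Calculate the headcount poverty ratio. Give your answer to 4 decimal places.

3 of the 8 families have income below KSh 238.
H = 3/8 = 0.3750.

0.3750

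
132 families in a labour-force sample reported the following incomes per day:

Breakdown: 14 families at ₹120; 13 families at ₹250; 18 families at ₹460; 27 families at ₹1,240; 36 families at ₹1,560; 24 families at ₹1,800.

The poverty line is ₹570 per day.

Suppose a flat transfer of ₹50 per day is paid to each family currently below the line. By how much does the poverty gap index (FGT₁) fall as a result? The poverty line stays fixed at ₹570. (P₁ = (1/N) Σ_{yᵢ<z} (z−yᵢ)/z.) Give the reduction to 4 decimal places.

Before: below the line — 14×₹120, 13×₹250, 18×₹460; poverty gap index (FGT₁) = 0.165338.
After the ₹50 transfer: below the line — 14×₹170, 13×₹300, 18×₹510; poverty gap index (FGT₁) = 0.135433.
Reduction = 0.165338 − 0.135433 = 0.0299.

0.0299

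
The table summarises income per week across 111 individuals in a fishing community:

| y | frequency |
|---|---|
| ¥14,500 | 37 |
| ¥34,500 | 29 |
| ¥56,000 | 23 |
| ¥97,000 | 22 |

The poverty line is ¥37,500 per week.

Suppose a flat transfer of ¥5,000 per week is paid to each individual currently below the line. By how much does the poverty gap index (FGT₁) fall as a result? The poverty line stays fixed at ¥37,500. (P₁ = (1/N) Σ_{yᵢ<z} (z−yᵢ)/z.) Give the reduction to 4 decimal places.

Before: below the line — 37×¥14,500, 29×¥34,500; poverty gap index (FGT₁) = 0.225345.
After the ¥5,000 transfer: below the line — 37×¥19,500; poverty gap index (FGT₁) = 0.160000.
Reduction = 0.225345 − 0.160000 = 0.0653.

0.0653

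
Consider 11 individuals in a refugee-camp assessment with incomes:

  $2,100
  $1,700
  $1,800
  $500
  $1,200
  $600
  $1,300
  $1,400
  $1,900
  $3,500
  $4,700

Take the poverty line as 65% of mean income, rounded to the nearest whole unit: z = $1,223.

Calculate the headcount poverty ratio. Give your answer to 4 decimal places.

0.2727

3 of the 11 individuals have income below $1,223.
H = 3/11 = 0.2727.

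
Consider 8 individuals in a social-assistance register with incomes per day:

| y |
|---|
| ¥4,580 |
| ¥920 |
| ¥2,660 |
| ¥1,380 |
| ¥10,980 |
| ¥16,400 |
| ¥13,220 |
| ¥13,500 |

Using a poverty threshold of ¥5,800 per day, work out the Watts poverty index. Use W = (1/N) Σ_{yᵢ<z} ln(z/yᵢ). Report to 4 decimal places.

0.5366

Below the line: ¥920, ¥1,380, ¥2,660, ¥4,580 (q = 4 of N = 8).
ln(z/y) terms: ln(5800/920) = 1.8412; ln(5800/1380) = 1.4358; ln(5800/2660) = 0.7795; ln(5800/4580) = 0.2362.
W = 4.292705 / 8 = 0.5366.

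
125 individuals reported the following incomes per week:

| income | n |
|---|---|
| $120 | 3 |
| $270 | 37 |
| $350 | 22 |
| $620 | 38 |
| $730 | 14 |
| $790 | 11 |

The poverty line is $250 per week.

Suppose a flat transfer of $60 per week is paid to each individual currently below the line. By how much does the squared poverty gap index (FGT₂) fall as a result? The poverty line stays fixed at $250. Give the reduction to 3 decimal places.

0.005

Before: below the line — 3×$120; squared poverty gap index (FGT₂) = 0.00649.
After the $60 transfer: below the line — 3×$180; squared poverty gap index (FGT₂) = 0.00188.
Reduction = 0.00649 − 0.00188 = 0.005.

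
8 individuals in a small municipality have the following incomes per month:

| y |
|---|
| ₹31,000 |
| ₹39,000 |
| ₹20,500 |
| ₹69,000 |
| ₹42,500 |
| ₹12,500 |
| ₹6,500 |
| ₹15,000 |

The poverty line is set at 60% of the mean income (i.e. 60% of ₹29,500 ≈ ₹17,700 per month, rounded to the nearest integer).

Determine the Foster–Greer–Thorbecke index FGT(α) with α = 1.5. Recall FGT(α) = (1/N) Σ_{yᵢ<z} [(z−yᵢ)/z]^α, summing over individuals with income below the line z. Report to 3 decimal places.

Below the line: ₹6,500, ₹12,500, ₹15,000 (q = 3 of N = 8).
Relative gaps: (17700−6500)/17700 = 0.6328; (17700−12500)/17700 = 0.2938; (17700−15000)/17700 = 0.1525.
Raised to α = 1.5: 0.50335; 0.15924; 0.05958.
Sum = 0.722162; FGT(1.5) = 0.722162 / 8 = 0.090.

0.090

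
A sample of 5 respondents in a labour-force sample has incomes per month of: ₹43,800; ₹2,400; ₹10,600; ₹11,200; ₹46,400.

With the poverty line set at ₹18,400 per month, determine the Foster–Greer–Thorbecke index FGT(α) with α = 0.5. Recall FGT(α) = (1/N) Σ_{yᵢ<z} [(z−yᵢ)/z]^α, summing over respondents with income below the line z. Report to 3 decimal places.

0.442

Incomes under z: ₹2,400, ₹10,600, ₹11,200 (q = 3 of N = 5).
Shortfall ratios: (18400−2400)/18400 = 0.8696; (18400−10600)/18400 = 0.4239; (18400−11200)/18400 = 0.3913.
Raised to α = 0.5: 0.93250; 0.65109; 0.62554.
Sum = 2.209134; FGT(0.5) = 2.209134 / 5 = 0.442.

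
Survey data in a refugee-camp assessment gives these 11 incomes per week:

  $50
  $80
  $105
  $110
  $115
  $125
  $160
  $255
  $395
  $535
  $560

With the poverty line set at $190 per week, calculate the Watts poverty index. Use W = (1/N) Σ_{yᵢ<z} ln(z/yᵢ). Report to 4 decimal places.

Incomes under z: $50, $80, $105, $110, $115, $125, $160 (q = 7 of N = 11).
Log shortfalls: ln(190/50) = 1.3350; ln(190/80) = 0.8650; ln(190/105) = 0.5931; ln(190/110) = 0.5465; ln(190/115) = 0.5021; ln(190/125) = 0.4187; ln(190/160) = 0.1719.
W = 4.432258 / 11 = 0.4029.

0.4029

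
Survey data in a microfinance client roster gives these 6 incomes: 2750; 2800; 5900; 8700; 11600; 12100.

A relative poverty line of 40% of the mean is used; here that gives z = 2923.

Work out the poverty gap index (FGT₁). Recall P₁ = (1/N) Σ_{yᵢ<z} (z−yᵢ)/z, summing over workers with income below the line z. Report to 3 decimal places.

0.017

Incomes under z: 2750, 2800 (q = 2 of N = 6).
Gap ratios (z−y)/z: (2923−2750)/2923 = 0.0592; (2923−2800)/2923 = 0.0421.
Sum of shortfalls = 0.101266; P₁ averages over all N: 0.101266 / 6 = 0.017.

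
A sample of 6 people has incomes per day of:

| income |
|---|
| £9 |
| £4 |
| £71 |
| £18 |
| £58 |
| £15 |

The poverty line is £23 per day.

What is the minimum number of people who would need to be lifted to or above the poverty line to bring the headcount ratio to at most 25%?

4 of the 6 people are poor, so H = 4/6 = 0.667.
A headcount ratio of at most 25% allows at most ⌊0.25 × 6⌋ = 1 poor people.
So at least 4 − 1 = 3 must be lifted.

3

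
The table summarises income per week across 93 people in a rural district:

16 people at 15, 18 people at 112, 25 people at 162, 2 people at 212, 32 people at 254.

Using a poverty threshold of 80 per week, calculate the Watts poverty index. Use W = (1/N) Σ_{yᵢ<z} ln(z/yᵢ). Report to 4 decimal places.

0.2880

Incomes under z: 16×15 (q = 16 of N = 93).
Log shortfalls: ln(80/15) = 1.6740 (×16).
W = 26.783623 / 93 = 0.2880.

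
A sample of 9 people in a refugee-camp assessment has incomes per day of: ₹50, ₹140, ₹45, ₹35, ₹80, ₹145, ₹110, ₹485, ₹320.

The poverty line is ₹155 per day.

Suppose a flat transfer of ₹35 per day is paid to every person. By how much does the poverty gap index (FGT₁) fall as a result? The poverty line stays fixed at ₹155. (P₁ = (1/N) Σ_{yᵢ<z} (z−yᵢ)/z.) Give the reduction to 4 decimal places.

0.1434

Before: below the line — ₹35, ₹45, ₹50, ₹80, ₹110, ₹140, ₹145; poverty gap index (FGT₁) = 0.344086.
After the ₹35 transfer: below the line — ₹70, ₹80, ₹85, ₹115, ₹145; poverty gap index (FGT₁) = 0.200717.
Reduction = 0.344086 − 0.200717 = 0.1434.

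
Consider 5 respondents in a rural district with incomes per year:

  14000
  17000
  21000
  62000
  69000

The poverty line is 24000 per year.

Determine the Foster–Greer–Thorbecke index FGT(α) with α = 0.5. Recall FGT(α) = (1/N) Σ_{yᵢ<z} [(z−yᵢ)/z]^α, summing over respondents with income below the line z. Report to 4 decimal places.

0.3078

Below z: 14000, 17000, 21000 (q = 3 of N = 5).
Normalized shortfalls: (24000−14000)/24000 = 0.4167; (24000−17000)/24000 = 0.2917; (24000−21000)/24000 = 0.1250.
Raised to α = 0.5: 0.64550; 0.54006; 0.35355.
Sum = 1.539112; FGT(0.5) = 1.539112 / 5 = 0.3078.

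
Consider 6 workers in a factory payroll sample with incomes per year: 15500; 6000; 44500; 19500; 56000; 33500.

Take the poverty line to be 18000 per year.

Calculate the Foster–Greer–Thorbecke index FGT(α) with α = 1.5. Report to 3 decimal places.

0.099

Below the line: 6000, 15500 (q = 2 of N = 6).
Relative gaps: (18000−6000)/18000 = 0.6667; (18000−15500)/18000 = 0.1389.
Raised to α = 1.5: 0.54433; 0.05176.
Sum = 0.596092; FGT(1.5) = 0.596092 / 6 = 0.099.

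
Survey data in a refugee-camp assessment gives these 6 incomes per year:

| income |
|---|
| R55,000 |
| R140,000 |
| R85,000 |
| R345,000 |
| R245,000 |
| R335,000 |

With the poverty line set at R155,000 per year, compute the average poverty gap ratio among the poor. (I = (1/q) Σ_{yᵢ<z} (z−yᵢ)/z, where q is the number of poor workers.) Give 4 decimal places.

Incomes under z: R55,000, R85,000, R140,000 (q = 3 of N = 6).
Shortfall ratios (z−y)/z: 0.6452, 0.4516, 0.0968; sum = 1.193548.
I averages over the q = 3 poor units only: 1.193548 / 3 = 0.3978.

0.3978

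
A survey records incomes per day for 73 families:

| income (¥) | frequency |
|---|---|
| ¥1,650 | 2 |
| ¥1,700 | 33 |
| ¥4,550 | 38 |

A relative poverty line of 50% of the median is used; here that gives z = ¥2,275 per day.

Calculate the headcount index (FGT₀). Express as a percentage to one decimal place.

47.9%

35 of the 73 families have income below ¥2,275.
H = 35/73 = 47.9%.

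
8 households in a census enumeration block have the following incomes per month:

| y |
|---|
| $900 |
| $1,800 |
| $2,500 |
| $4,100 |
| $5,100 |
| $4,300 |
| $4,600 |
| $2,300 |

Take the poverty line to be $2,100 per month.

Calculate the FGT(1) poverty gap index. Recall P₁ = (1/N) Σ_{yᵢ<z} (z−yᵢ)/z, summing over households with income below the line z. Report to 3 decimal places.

0.089

Below the line: $900, $1,800 (q = 2 of N = 8).
Relative gaps: (2100−900)/2100 = 0.5714; (2100−1800)/2100 = 0.1429.
Sum of shortfalls = 0.714286; P₁ averages over all N: 0.714286 / 8 = 0.089.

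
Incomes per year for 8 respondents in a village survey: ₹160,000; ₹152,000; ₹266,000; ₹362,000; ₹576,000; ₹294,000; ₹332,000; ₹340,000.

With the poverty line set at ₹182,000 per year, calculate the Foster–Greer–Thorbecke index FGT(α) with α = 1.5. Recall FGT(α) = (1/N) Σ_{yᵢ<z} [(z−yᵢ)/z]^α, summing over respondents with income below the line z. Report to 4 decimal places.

Poor units: ₹152,000, ₹160,000 (q = 2 of N = 8).
Normalized shortfalls: (182000−152000)/182000 = 0.1648; (182000−160000)/182000 = 0.1209.
Raised to α = 1.5: 0.06692; 0.04203.
Sum = 0.108950; FGT(1.5) = 0.108950 / 8 = 0.0136.

0.0136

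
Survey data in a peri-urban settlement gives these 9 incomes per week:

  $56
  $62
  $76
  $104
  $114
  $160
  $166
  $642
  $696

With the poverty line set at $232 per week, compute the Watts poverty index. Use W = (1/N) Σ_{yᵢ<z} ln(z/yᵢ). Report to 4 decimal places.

Below z: $56, $62, $76, $104, $114, $160, $166 (q = 7 of N = 9).
Log gaps: ln(232/56) = 1.4214; ln(232/62) = 1.3196; ln(232/76) = 1.1160; ln(232/104) = 0.8023; ln(232/114) = 0.7105; ln(232/160) = 0.3716; ln(232/166) = 0.3347.
W = 6.076191 / 9 = 0.6751.

0.6751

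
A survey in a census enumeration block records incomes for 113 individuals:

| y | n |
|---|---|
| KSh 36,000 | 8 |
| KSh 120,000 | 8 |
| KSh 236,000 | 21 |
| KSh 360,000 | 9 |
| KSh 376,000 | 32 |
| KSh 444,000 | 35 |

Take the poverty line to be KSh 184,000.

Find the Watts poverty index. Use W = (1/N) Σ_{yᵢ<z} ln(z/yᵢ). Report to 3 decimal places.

Incomes under z: 8×KSh 36,000, 8×KSh 120,000 (q = 16 of N = 113).
Log shortfalls: ln(184000/36000) = 1.6314 (×8); ln(184000/120000) = 0.4274 (×8).
W = 16.470887 / 113 = 0.146.

0.146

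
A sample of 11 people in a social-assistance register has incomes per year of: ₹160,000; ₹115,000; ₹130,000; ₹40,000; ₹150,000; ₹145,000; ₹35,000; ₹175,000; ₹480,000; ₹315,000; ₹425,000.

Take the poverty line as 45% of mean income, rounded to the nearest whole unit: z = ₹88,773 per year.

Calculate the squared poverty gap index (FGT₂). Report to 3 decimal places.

0.061

Below z: ₹35,000, ₹40,000 (q = 2 of N = 11).
Shortfall ratios: (88773−35000)/88773 = 0.6057; (88773−40000)/88773 = 0.5494.
Squared: 0.3669; 0.3019.
Sum = 0.668770; P₂ = 0.668770 / 11 = 0.061.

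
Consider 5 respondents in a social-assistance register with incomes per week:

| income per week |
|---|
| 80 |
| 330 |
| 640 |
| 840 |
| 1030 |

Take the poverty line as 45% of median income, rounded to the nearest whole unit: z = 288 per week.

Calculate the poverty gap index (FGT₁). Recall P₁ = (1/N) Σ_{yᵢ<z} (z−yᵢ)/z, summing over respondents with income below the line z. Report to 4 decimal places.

0.1444

Incomes under z: 80 (q = 1 of N = 5).
Relative gaps: (288−80)/288 = 0.7222.
Σ = 0.722222. Dividing by the full population N = 5 gives P₁ = 0.1444.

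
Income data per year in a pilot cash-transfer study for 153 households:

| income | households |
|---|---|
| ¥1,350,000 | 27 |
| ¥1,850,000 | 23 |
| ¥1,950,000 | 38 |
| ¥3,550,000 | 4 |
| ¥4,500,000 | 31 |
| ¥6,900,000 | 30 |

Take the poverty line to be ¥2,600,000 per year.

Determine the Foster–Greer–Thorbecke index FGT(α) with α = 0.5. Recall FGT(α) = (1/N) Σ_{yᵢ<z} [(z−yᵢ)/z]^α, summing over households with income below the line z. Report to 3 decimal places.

0.327

Below z: 27×¥1,350,000, 23×¥1,850,000, 38×¥1,950,000 (q = 88 of N = 153).
Normalized shortfalls: (2600000−1350000)/2600000 = 0.4808 (×27); (2600000−1850000)/2600000 = 0.2885 (×23); (2600000−1950000)/2600000 = 0.2500 (×38).
Raised to α = 0.5: 0.69338 (×27); 0.53709 (×23); 0.50000 (×38).
Sum = 50.074113; FGT(0.5) = 50.074113 / 153 = 0.327.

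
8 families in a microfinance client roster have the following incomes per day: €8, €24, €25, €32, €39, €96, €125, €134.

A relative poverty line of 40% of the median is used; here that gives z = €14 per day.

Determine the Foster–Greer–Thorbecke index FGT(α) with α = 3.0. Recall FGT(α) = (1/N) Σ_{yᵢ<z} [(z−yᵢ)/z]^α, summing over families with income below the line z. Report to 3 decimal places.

0.010

Below the line: €8 (q = 1 of N = 8).
Relative gaps: (14−8)/14 = 0.4286.
Raised to α = 3.0: 0.07872.
Sum = 0.078717; FGT(3.0) = 0.078717 / 8 = 0.010.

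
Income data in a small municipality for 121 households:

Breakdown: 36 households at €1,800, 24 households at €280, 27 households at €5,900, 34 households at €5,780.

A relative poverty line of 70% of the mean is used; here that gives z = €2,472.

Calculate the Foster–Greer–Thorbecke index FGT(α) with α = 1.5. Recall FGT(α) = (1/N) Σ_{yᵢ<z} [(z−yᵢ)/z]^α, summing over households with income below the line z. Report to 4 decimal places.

0.2078

Below z: 24×€280, 36×€1,800 (q = 60 of N = 121).
Gap ratios (z−y)/z: (2472−280)/2472 = 0.8867 (×24); (2472−1800)/2472 = 0.2718 (×36).
Raised to α = 1.5: 0.83500 (×24); 0.14174 (×36).
Sum = 25.142584; FGT(1.5) = 25.142584 / 121 = 0.2078.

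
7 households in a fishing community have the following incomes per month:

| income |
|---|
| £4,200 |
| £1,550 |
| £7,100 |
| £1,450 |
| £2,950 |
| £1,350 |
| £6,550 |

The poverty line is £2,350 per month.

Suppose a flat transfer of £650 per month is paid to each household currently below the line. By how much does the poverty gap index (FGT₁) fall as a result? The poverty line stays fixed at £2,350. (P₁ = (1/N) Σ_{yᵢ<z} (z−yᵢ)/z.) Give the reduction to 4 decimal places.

0.1185

Before: below the line — £1,350, £1,450, £1,550; poverty gap index (FGT₁) = 0.164134.
After the £650 transfer: below the line — £2,000, £2,100, £2,200; poverty gap index (FGT₁) = 0.045593.
Reduction = 0.164134 − 0.045593 = 0.1185.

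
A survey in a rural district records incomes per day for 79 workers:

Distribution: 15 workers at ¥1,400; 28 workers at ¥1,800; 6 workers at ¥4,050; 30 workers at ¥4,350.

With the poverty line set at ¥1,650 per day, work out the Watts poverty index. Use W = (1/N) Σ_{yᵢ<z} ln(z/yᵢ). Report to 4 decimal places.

0.0312

Below the line: 15×¥1,400 (q = 15 of N = 79).
ln(z/y) terms: ln(1650/1400) = 0.1643 (×15).
W = 2.464546 / 79 = 0.0312.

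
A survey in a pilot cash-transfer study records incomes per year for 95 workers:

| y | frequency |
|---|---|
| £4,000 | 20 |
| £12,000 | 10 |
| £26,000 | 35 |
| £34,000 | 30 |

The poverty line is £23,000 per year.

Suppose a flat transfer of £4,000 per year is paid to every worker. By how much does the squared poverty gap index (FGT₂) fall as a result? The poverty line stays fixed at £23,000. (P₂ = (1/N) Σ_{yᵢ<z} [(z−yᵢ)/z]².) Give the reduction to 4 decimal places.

0.0685

Before: below the line — 20×£4,000, 10×£12,000; squared poverty gap index (FGT₂) = 0.167745.
After the £4,000 transfer: below the line — 20×£8,000, 10×£16,000; squared poverty gap index (FGT₂) = 0.099294.
Reduction = 0.167745 − 0.099294 = 0.0685.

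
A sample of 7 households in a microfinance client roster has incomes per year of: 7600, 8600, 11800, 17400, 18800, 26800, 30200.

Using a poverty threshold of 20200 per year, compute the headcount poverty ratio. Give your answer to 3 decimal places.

0.714

5 of the 7 households have income below 20200.
H = 5/7 = 0.714.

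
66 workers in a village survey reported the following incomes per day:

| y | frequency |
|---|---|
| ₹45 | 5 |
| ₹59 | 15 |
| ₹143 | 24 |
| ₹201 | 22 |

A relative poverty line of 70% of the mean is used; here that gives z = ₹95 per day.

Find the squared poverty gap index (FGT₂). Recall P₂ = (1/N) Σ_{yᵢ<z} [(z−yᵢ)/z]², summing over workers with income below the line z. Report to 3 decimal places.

Below the line: 5×₹45, 15×₹59 (q = 20 of N = 66).
Relative gaps: (95−45)/95 = 0.5263 (×5); (95−59)/95 = 0.3789 (×15).
Squared: 0.2770 (×5); 0.1436 (×15).
Sum = 3.539058; P₂ = 3.539058 / 66 = 0.054.

0.054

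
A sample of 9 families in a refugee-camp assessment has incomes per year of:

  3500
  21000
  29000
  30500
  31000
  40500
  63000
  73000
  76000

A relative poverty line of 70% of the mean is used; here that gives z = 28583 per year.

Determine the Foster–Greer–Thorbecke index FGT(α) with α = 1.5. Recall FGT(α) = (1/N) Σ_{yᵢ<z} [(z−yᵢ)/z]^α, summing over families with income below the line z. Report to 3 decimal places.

Poor units: 3500, 21000 (q = 2 of N = 9).
Shortfall ratios: (28583−3500)/28583 = 0.8775; (28583−21000)/28583 = 0.2653.
Raised to α = 1.5: 0.82207; 0.13665.
Sum = 0.958714; FGT(1.5) = 0.958714 / 9 = 0.107.

0.107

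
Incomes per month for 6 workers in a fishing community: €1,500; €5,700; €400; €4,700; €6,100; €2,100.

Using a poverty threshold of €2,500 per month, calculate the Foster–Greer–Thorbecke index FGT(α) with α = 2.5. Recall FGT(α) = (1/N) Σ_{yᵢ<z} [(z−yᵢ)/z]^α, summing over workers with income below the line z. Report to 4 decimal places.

Incomes under z: €400, €1,500, €2,100 (q = 3 of N = 6).
Normalized shortfalls: (2500−400)/2500 = 0.8400; (2500−1500)/2500 = 0.4000; (2500−2100)/2500 = 0.1600.
Raised to α = 2.5: 0.64669; 0.10119; 0.01024.
Sum = 0.758126; FGT(2.5) = 0.758126 / 6 = 0.1264.

0.1264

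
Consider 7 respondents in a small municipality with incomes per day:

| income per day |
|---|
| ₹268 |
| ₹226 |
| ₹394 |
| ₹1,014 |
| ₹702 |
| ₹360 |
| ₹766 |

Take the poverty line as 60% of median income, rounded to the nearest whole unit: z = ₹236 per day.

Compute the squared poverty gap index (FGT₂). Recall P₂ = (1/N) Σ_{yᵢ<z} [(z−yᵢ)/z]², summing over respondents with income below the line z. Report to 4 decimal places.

Poor units: ₹226 (q = 1 of N = 7).
Relative gaps: (236−226)/236 = 0.0424.
Squared: 0.0018.
Sum = 0.001795; P₂ = 0.001795 / 7 = 0.0003.

0.0003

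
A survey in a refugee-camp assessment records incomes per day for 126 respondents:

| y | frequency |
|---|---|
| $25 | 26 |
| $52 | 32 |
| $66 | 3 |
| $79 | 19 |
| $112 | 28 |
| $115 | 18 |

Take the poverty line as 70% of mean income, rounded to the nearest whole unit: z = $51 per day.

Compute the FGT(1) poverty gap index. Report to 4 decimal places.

0.1052

Below the line: 26×$25 (q = 26 of N = 126).
Relative gaps: (51−25)/51 = 0.5098 (×26).
Sum of shortfalls = 13.254902; P₁ averages over all N: 13.254902 / 126 = 0.1052.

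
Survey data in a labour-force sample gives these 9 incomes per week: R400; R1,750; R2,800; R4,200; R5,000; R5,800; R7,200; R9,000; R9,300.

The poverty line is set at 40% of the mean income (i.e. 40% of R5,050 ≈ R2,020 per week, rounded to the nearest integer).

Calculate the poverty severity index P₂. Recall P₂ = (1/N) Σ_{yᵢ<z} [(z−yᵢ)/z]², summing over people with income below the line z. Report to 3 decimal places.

Below z: R400, R1,750 (q = 2 of N = 9).
Gap ratios (z−y)/z: (2020−400)/2020 = 0.8020; (2020−1750)/2020 = 0.1337.
Squared: 0.6432; 0.0179.
Sum = 0.661038; P₂ = 0.661038 / 9 = 0.073.

0.073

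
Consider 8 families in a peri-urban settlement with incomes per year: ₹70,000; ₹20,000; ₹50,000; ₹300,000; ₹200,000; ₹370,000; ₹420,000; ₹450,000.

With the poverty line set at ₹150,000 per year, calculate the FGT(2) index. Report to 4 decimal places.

Incomes under z: ₹20,000, ₹50,000, ₹70,000 (q = 3 of N = 8).
Relative gaps: (150000−20000)/150000 = 0.8667; (150000−50000)/150000 = 0.6667; (150000−70000)/150000 = 0.5333.
Squared: 0.7511; 0.4444; 0.2844.
Sum = 1.480000; P₂ = 1.480000 / 8 = 0.1850.

0.1850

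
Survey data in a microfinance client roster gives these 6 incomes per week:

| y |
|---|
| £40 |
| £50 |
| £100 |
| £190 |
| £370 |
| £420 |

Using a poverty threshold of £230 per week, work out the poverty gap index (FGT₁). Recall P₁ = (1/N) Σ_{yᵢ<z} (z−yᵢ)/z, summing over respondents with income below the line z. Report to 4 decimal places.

0.3913

Below z: £40, £50, £100, £190 (q = 4 of N = 6).
Normalized shortfalls: (230−40)/230 = 0.8261; (230−50)/230 = 0.7826; (230−100)/230 = 0.5652; (230−190)/230 = 0.1739.
Sum of shortfalls = 2.347826; P₁ averages over all N: 2.347826 / 6 = 0.3913.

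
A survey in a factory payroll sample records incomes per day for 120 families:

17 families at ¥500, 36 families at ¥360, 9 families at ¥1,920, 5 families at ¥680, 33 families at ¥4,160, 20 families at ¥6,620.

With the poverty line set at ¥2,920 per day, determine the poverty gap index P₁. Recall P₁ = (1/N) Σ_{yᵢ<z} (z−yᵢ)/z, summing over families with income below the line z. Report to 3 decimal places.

Poor units: 36×¥360, 17×¥500, 5×¥680, 9×¥1,920 (q = 67 of N = 120).
Relative gaps: (2920−360)/2920 = 0.8767 (×36); (2920−500)/2920 = 0.8288 (×17); (2920−680)/2920 = 0.7671 (×5); (2920−1920)/2920 = 0.3425 (×9).
Σ = 52.568493. Dividing by the full population N = 120 gives P₁ = 0.438.

0.438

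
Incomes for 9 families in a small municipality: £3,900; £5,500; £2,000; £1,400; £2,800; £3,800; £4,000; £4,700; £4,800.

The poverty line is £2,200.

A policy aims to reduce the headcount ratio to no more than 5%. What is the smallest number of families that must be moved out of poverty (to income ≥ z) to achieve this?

2

Currently q = 2 of N = 9 are below the line (H = 0.222).
A headcount ratio of at most 5% allows at most ⌊0.05 × 9⌋ = 0 poor families.
So at least 2 − 0 = 2 must be lifted.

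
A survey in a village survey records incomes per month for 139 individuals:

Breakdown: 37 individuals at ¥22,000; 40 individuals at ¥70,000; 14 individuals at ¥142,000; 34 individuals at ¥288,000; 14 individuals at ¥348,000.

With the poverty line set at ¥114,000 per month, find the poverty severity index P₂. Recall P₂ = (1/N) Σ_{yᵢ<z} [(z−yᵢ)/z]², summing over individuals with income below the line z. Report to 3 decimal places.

Poor units: 37×¥22,000, 40×¥70,000 (q = 77 of N = 139).
Gap ratios (z−y)/z: (114000−22000)/114000 = 0.8070 (×37); (114000−70000)/114000 = 0.3860 (×40).
Squared: 0.6513 (×37); 0.1490 (×40).
Sum = 30.056017; P₂ = 30.056017 / 139 = 0.216.

0.216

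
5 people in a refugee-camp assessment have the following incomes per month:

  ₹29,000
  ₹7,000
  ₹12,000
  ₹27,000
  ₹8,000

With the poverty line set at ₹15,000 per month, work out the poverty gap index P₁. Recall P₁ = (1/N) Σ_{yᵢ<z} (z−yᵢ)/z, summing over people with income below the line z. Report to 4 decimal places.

Below the line: ₹7,000, ₹8,000, ₹12,000 (q = 3 of N = 5).
Gap ratios (z−y)/z: (15000−7000)/15000 = 0.5333; (15000−8000)/15000 = 0.4667; (15000−12000)/15000 = 0.2000.
Sum of shortfalls = 1.200000; P₁ averages over all N: 1.200000 / 5 = 0.2400.

0.2400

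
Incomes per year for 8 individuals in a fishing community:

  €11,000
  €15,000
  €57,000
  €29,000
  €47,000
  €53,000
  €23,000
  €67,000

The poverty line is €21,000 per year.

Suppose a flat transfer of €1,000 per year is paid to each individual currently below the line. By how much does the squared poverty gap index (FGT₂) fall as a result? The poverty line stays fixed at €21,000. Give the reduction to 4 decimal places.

Before: below the line — €11,000, €15,000; squared poverty gap index (FGT₂) = 0.038549.
After the €1,000 transfer: below the line — €12,000, €16,000; squared poverty gap index (FGT₂) = 0.030045.
Reduction = 0.038549 − 0.030045 = 0.0085.

0.0085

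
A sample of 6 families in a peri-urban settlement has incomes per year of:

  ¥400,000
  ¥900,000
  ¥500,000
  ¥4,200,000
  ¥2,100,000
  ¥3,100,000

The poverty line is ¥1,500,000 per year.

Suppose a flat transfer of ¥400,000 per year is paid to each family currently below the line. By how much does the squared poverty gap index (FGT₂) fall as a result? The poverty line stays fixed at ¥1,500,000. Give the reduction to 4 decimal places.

Before: below the line — ¥400,000, ¥500,000, ¥900,000; squared poverty gap index (FGT₂) = 0.190370.
After the ¥400,000 transfer: below the line — ¥800,000, ¥900,000, ¥1,300,000; squared poverty gap index (FGT₂) = 0.065926.
Reduction = 0.190370 − 0.065926 = 0.1244.

0.1244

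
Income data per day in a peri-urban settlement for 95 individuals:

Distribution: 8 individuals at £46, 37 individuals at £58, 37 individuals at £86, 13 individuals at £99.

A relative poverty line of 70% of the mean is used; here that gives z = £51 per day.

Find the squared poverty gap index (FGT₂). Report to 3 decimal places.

0.001

Below z: 8×£46 (q = 8 of N = 95).
Shortfall ratios: (51−46)/51 = 0.0980 (×8).
Squared: 0.0096 (×8).
Sum = 0.076894; P₂ = 0.076894 / 95 = 0.001.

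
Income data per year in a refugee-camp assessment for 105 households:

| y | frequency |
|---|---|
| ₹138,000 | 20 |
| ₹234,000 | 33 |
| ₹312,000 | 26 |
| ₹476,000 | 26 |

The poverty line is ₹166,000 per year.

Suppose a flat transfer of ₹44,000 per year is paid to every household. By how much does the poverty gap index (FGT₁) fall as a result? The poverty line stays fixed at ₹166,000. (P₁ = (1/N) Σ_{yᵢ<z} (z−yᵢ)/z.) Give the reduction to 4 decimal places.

0.0321

Before: below the line — 20×₹138,000; poverty gap index (FGT₁) = 0.032129.
After the ₹44,000 transfer: below the line — none; poverty gap index (FGT₁) = 0.000000.
Reduction = 0.032129 − 0.000000 = 0.0321.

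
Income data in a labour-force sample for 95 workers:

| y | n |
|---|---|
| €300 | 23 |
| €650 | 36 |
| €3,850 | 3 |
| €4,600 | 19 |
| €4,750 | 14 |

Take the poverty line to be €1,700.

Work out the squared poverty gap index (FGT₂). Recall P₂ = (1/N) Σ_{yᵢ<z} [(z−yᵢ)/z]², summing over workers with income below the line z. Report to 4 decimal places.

Below z: 23×€300, 36×€650 (q = 59 of N = 95).
Gap ratios (z−y)/z: (1700−300)/1700 = 0.8235 (×23); (1700−650)/1700 = 0.6176 (×36).
Squared: 0.6782 (×23); 0.3815 (×36).
Sum = 29.332180; P₂ = 29.332180 / 95 = 0.3088.

0.3088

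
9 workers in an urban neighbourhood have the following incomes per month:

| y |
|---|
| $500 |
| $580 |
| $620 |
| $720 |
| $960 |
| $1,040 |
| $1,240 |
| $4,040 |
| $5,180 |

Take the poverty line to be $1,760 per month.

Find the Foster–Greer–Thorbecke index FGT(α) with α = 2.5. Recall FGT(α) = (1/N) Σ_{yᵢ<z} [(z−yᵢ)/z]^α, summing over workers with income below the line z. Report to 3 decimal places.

Below z: $500, $580, $620, $720, $960, $1,040, $1,240 (q = 7 of N = 9).
Normalized shortfalls: (1760−500)/1760 = 0.7159; (1760−580)/1760 = 0.6705; (1760−620)/1760 = 0.6477; (1760−720)/1760 = 0.5909; (1760−960)/1760 = 0.4545; (1760−1040)/1760 = 0.4091; (1760−1240)/1760 = 0.2955.
Raised to α = 2.5: 0.43366; 0.36806; 0.33766; 0.26841; 0.13930; 0.10704; 0.04745.
Sum = 1.701579; FGT(2.5) = 1.701579 / 9 = 0.189.

0.189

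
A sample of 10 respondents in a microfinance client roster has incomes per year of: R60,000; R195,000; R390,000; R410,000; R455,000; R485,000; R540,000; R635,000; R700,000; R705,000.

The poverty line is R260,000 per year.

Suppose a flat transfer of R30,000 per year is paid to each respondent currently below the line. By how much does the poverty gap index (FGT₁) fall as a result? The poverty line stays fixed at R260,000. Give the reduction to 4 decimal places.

Before: below the line — R60,000, R195,000; poverty gap index (FGT₁) = 0.101923.
After the R30,000 transfer: below the line — R90,000, R225,000; poverty gap index (FGT₁) = 0.078846.
Reduction = 0.101923 − 0.078846 = 0.0231.

0.0231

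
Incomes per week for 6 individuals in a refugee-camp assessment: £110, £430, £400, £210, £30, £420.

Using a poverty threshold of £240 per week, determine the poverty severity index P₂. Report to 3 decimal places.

Below the line: £30, £110, £210 (q = 3 of N = 6).
Gap ratios (z−y)/z: (240−30)/240 = 0.8750; (240−110)/240 = 0.5417; (240−210)/240 = 0.1250.
Squared: 0.7656; 0.2934; 0.0156.
Sum = 1.074653; P₂ = 1.074653 / 6 = 0.179.

0.179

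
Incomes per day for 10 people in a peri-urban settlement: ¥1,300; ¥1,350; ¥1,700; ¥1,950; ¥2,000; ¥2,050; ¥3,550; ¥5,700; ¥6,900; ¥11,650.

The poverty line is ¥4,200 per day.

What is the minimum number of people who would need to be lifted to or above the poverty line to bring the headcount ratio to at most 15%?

7 of the 10 people are poor, so H = 7/10 = 0.700.
A headcount ratio of at most 15% allows at most ⌊0.15 × 10⌋ = 1 poor people.
So at least 7 − 1 = 6 must be lifted.

6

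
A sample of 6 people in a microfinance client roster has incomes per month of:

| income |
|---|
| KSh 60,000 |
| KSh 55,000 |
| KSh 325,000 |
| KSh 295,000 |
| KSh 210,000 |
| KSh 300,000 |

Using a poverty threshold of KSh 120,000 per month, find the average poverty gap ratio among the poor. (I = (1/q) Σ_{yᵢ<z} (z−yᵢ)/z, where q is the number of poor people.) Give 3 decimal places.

Poor units: KSh 55,000, KSh 60,000 (q = 2 of N = 6).
Relative gaps: 0.5417, 0.5000; sum = 1.041667.
I averages over the q = 2 poor units only: 1.041667 / 2 = 0.521.

0.521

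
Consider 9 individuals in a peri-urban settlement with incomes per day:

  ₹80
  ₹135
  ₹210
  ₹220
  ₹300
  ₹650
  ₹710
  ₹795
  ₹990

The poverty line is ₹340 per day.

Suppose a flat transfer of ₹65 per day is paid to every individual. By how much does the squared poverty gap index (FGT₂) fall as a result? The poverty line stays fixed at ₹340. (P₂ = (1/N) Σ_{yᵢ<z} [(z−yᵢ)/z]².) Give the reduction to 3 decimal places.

Before: below the line — ₹80, ₹135, ₹210, ₹220, ₹300; squared poverty gap index (FGT₂) = 0.13699.
After the ₹65 transfer: below the line — ₹145, ₹200, ₹275, ₹285; squared poverty gap index (FGT₂) = 0.06236.
Reduction = 0.13699 − 0.06236 = 0.075.

0.075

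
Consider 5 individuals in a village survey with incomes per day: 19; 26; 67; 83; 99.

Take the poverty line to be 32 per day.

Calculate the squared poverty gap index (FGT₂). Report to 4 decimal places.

Poor units: 19, 26 (q = 2 of N = 5).
Gap ratios (z−y)/z: (32−19)/32 = 0.4062; (32−26)/32 = 0.1875.
Squared: 0.1650; 0.0352.
Sum = 0.200195; P₂ = 0.200195 / 5 = 0.0400.

0.0400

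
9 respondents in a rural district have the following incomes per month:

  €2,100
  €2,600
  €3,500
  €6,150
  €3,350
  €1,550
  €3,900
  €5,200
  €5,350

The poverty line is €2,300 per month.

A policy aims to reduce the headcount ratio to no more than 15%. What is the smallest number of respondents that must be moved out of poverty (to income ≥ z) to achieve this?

1

Currently q = 2 of N = 9 are below the line (H = 0.222).
A headcount ratio of at most 15% allows at most ⌊0.15 × 9⌋ = 1 poor respondents.
So at least 2 − 1 = 1 must be lifted.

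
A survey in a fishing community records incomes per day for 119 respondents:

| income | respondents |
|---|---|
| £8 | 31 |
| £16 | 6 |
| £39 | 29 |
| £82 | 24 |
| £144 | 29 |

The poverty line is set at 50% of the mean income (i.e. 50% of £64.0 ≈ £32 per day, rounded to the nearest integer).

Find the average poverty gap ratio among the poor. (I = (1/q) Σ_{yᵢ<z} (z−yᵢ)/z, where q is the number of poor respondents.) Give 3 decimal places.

Poor units: 31×£8, 6×£16 (q = 37 of N = 119).
Shortfall ratios (z−y)/z: 0.7500 (×31), 0.5000 (×6); sum = 26.250000.
The income-gap ratio divides by q (the poor only): 26.250000 / 37 = 0.709.

0.709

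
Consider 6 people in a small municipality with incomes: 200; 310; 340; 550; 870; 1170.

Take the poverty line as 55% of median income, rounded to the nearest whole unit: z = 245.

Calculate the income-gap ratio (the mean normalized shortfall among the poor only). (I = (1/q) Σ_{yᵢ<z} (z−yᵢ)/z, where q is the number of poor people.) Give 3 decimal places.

Below the line: 200 (q = 1 of N = 6).
Shortfall ratios (z−y)/z: 0.1837; sum = 0.183673.
The income-gap ratio divides by q (the poor only): 0.183673 / 1 = 0.184.

0.184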